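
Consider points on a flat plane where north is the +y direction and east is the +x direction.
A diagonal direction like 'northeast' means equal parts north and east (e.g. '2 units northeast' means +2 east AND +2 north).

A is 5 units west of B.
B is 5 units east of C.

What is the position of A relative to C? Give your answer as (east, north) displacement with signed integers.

Answer: A is at (east=0, north=0) relative to C.

Derivation:
Place C at the origin (east=0, north=0).
  B is 5 units east of C: delta (east=+5, north=+0); B at (east=5, north=0).
  A is 5 units west of B: delta (east=-5, north=+0); A at (east=0, north=0).
Therefore A relative to C: (east=0, north=0).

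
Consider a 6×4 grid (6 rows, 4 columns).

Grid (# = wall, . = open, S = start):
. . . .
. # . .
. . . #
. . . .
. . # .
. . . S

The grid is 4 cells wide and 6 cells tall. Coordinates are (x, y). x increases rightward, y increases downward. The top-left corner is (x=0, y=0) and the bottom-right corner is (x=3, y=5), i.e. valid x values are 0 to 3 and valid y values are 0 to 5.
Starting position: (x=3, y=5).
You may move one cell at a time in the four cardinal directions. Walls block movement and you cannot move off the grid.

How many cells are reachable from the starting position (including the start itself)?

BFS flood-fill from (x=3, y=5):
  Distance 0: (x=3, y=5)
  Distance 1: (x=3, y=4), (x=2, y=5)
  Distance 2: (x=3, y=3), (x=1, y=5)
  Distance 3: (x=2, y=3), (x=1, y=4), (x=0, y=5)
  Distance 4: (x=2, y=2), (x=1, y=3), (x=0, y=4)
  Distance 5: (x=2, y=1), (x=1, y=2), (x=0, y=3)
  Distance 6: (x=2, y=0), (x=3, y=1), (x=0, y=2)
  Distance 7: (x=1, y=0), (x=3, y=0), (x=0, y=1)
  Distance 8: (x=0, y=0)
Total reachable: 21 (grid has 21 open cells total)

Answer: Reachable cells: 21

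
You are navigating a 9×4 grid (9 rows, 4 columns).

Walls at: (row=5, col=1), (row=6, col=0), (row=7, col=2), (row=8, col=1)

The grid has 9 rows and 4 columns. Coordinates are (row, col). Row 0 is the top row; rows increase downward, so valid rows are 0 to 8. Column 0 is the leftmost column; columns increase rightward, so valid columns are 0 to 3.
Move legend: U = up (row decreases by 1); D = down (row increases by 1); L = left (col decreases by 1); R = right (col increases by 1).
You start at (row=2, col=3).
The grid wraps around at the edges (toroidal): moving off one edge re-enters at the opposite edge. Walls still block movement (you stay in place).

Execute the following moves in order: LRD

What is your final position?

Answer: Final position: (row=3, col=3)

Derivation:
Start: (row=2, col=3)
  L (left): (row=2, col=3) -> (row=2, col=2)
  R (right): (row=2, col=2) -> (row=2, col=3)
  D (down): (row=2, col=3) -> (row=3, col=3)
Final: (row=3, col=3)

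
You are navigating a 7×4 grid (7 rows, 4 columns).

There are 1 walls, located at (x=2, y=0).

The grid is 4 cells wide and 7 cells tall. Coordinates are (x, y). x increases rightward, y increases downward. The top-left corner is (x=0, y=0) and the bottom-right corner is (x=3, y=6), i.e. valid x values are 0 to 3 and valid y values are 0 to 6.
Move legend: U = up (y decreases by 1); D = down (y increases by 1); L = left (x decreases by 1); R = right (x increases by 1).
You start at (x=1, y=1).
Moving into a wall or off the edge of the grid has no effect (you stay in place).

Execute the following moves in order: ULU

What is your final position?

Start: (x=1, y=1)
  U (up): (x=1, y=1) -> (x=1, y=0)
  L (left): (x=1, y=0) -> (x=0, y=0)
  U (up): blocked, stay at (x=0, y=0)
Final: (x=0, y=0)

Answer: Final position: (x=0, y=0)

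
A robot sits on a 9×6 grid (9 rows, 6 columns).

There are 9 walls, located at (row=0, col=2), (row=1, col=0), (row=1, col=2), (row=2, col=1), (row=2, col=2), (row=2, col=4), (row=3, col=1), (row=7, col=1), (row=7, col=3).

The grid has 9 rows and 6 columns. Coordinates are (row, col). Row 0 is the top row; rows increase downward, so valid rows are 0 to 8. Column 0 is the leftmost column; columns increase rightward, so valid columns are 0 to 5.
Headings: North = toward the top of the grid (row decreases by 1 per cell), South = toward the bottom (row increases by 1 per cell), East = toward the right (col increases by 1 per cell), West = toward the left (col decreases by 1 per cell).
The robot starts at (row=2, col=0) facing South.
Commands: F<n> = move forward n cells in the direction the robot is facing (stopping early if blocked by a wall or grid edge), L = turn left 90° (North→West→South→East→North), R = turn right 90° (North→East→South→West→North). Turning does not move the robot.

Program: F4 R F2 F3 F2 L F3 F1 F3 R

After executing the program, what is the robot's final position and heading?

Start: (row=2, col=0), facing South
  F4: move forward 4, now at (row=6, col=0)
  R: turn right, now facing West
  F2: move forward 0/2 (blocked), now at (row=6, col=0)
  F3: move forward 0/3 (blocked), now at (row=6, col=0)
  F2: move forward 0/2 (blocked), now at (row=6, col=0)
  L: turn left, now facing South
  F3: move forward 2/3 (blocked), now at (row=8, col=0)
  F1: move forward 0/1 (blocked), now at (row=8, col=0)
  F3: move forward 0/3 (blocked), now at (row=8, col=0)
  R: turn right, now facing West
Final: (row=8, col=0), facing West

Answer: Final position: (row=8, col=0), facing West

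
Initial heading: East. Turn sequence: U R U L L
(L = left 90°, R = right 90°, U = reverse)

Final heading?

Answer: Final heading: North

Derivation:
Start: East
  U (U-turn (180°)) -> West
  R (right (90° clockwise)) -> North
  U (U-turn (180°)) -> South
  L (left (90° counter-clockwise)) -> East
  L (left (90° counter-clockwise)) -> North
Final: North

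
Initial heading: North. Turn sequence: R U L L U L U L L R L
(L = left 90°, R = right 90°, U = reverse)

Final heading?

Answer: Final heading: South

Derivation:
Start: North
  R (right (90° clockwise)) -> East
  U (U-turn (180°)) -> West
  L (left (90° counter-clockwise)) -> South
  L (left (90° counter-clockwise)) -> East
  U (U-turn (180°)) -> West
  L (left (90° counter-clockwise)) -> South
  U (U-turn (180°)) -> North
  L (left (90° counter-clockwise)) -> West
  L (left (90° counter-clockwise)) -> South
  R (right (90° clockwise)) -> West
  L (left (90° counter-clockwise)) -> South
Final: South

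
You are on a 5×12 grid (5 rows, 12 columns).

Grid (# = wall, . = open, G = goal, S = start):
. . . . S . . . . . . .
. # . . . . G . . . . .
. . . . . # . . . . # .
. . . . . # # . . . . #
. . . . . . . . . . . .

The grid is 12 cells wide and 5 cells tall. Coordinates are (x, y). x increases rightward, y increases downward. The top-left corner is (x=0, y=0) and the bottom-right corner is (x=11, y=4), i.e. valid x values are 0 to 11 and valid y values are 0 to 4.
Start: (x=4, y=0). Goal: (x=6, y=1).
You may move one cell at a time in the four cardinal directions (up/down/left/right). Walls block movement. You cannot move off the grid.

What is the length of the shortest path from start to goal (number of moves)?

BFS from (x=4, y=0) until reaching (x=6, y=1):
  Distance 0: (x=4, y=0)
  Distance 1: (x=3, y=0), (x=5, y=0), (x=4, y=1)
  Distance 2: (x=2, y=0), (x=6, y=0), (x=3, y=1), (x=5, y=1), (x=4, y=2)
  Distance 3: (x=1, y=0), (x=7, y=0), (x=2, y=1), (x=6, y=1), (x=3, y=2), (x=4, y=3)  <- goal reached here
One shortest path (3 moves): (x=4, y=0) -> (x=5, y=0) -> (x=6, y=0) -> (x=6, y=1)

Answer: Shortest path length: 3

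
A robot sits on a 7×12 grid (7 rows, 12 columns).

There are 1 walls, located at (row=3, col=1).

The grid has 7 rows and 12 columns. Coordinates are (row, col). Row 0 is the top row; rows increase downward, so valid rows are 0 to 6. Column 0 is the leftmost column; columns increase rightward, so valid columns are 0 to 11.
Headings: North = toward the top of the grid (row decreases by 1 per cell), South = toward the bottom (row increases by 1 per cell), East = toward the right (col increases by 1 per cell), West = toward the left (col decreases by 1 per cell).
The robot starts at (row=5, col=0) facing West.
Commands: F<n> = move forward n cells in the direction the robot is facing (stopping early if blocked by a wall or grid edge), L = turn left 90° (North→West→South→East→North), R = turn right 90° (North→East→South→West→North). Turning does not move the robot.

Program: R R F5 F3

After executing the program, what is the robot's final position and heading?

Answer: Final position: (row=5, col=8), facing East

Derivation:
Start: (row=5, col=0), facing West
  R: turn right, now facing North
  R: turn right, now facing East
  F5: move forward 5, now at (row=5, col=5)
  F3: move forward 3, now at (row=5, col=8)
Final: (row=5, col=8), facing East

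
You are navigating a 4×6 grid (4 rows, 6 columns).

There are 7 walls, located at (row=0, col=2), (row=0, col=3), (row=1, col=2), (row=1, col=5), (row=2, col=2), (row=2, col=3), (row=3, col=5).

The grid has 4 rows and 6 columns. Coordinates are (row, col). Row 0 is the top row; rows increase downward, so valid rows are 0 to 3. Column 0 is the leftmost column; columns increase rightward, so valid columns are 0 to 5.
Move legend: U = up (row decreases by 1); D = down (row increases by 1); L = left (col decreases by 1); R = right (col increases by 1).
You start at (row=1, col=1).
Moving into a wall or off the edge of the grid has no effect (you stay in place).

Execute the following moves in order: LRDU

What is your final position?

Start: (row=1, col=1)
  L (left): (row=1, col=1) -> (row=1, col=0)
  R (right): (row=1, col=0) -> (row=1, col=1)
  D (down): (row=1, col=1) -> (row=2, col=1)
  U (up): (row=2, col=1) -> (row=1, col=1)
Final: (row=1, col=1)

Answer: Final position: (row=1, col=1)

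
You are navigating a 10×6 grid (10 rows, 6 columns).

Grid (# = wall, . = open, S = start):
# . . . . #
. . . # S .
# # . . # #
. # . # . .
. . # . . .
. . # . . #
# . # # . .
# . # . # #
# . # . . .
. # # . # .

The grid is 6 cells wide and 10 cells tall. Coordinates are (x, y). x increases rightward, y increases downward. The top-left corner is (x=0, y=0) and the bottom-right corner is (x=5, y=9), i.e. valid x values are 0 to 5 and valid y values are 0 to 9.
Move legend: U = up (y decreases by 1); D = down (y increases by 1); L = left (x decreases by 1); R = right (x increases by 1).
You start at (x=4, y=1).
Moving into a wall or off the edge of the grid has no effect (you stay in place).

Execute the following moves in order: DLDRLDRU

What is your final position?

Answer: Final position: (x=5, y=1)

Derivation:
Start: (x=4, y=1)
  D (down): blocked, stay at (x=4, y=1)
  L (left): blocked, stay at (x=4, y=1)
  D (down): blocked, stay at (x=4, y=1)
  R (right): (x=4, y=1) -> (x=5, y=1)
  L (left): (x=5, y=1) -> (x=4, y=1)
  D (down): blocked, stay at (x=4, y=1)
  R (right): (x=4, y=1) -> (x=5, y=1)
  U (up): blocked, stay at (x=5, y=1)
Final: (x=5, y=1)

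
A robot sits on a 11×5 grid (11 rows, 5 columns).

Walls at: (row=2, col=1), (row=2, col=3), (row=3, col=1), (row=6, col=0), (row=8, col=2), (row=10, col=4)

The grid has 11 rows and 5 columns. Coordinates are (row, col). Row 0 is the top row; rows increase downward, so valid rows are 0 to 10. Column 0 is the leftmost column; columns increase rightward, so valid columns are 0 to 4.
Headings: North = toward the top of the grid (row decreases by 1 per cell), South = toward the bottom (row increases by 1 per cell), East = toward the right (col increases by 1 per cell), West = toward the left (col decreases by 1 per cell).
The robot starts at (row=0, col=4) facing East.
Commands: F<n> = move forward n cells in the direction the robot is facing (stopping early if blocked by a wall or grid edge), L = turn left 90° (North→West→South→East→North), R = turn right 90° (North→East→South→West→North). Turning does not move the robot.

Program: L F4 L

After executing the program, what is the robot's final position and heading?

Answer: Final position: (row=0, col=4), facing West

Derivation:
Start: (row=0, col=4), facing East
  L: turn left, now facing North
  F4: move forward 0/4 (blocked), now at (row=0, col=4)
  L: turn left, now facing West
Final: (row=0, col=4), facing West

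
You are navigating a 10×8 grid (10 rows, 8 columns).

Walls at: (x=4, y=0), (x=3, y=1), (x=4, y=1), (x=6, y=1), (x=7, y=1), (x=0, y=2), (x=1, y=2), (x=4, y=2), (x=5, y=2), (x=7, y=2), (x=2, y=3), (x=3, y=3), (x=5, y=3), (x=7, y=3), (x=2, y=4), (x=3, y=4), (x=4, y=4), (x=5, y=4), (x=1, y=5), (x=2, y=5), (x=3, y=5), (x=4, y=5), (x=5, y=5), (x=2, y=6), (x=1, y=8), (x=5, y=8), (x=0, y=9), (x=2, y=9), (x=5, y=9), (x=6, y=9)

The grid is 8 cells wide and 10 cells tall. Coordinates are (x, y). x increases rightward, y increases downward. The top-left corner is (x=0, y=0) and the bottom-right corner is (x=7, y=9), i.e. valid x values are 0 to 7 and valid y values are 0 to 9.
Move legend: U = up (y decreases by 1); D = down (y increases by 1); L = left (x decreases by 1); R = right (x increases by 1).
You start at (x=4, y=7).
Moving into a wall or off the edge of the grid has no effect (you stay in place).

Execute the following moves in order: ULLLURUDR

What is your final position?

Answer: Final position: (x=5, y=7)

Derivation:
Start: (x=4, y=7)
  U (up): (x=4, y=7) -> (x=4, y=6)
  L (left): (x=4, y=6) -> (x=3, y=6)
  L (left): blocked, stay at (x=3, y=6)
  L (left): blocked, stay at (x=3, y=6)
  U (up): blocked, stay at (x=3, y=6)
  R (right): (x=3, y=6) -> (x=4, y=6)
  U (up): blocked, stay at (x=4, y=6)
  D (down): (x=4, y=6) -> (x=4, y=7)
  R (right): (x=4, y=7) -> (x=5, y=7)
Final: (x=5, y=7)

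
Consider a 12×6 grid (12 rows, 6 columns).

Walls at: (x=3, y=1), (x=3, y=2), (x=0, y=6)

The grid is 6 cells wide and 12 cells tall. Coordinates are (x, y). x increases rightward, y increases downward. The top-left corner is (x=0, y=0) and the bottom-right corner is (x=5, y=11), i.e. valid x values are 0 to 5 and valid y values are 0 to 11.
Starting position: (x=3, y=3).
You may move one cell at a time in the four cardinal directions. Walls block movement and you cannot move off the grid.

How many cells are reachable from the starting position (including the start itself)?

BFS flood-fill from (x=3, y=3):
  Distance 0: (x=3, y=3)
  Distance 1: (x=2, y=3), (x=4, y=3), (x=3, y=4)
  Distance 2: (x=2, y=2), (x=4, y=2), (x=1, y=3), (x=5, y=3), (x=2, y=4), (x=4, y=4), (x=3, y=5)
  Distance 3: (x=2, y=1), (x=4, y=1), (x=1, y=2), (x=5, y=2), (x=0, y=3), (x=1, y=4), (x=5, y=4), (x=2, y=5), (x=4, y=5), (x=3, y=6)
  Distance 4: (x=2, y=0), (x=4, y=0), (x=1, y=1), (x=5, y=1), (x=0, y=2), (x=0, y=4), (x=1, y=5), (x=5, y=5), (x=2, y=6), (x=4, y=6), (x=3, y=7)
  Distance 5: (x=1, y=0), (x=3, y=0), (x=5, y=0), (x=0, y=1), (x=0, y=5), (x=1, y=6), (x=5, y=6), (x=2, y=7), (x=4, y=7), (x=3, y=8)
  Distance 6: (x=0, y=0), (x=1, y=7), (x=5, y=7), (x=2, y=8), (x=4, y=8), (x=3, y=9)
  Distance 7: (x=0, y=7), (x=1, y=8), (x=5, y=8), (x=2, y=9), (x=4, y=9), (x=3, y=10)
  Distance 8: (x=0, y=8), (x=1, y=9), (x=5, y=9), (x=2, y=10), (x=4, y=10), (x=3, y=11)
  Distance 9: (x=0, y=9), (x=1, y=10), (x=5, y=10), (x=2, y=11), (x=4, y=11)
  Distance 10: (x=0, y=10), (x=1, y=11), (x=5, y=11)
  Distance 11: (x=0, y=11)
Total reachable: 69 (grid has 69 open cells total)

Answer: Reachable cells: 69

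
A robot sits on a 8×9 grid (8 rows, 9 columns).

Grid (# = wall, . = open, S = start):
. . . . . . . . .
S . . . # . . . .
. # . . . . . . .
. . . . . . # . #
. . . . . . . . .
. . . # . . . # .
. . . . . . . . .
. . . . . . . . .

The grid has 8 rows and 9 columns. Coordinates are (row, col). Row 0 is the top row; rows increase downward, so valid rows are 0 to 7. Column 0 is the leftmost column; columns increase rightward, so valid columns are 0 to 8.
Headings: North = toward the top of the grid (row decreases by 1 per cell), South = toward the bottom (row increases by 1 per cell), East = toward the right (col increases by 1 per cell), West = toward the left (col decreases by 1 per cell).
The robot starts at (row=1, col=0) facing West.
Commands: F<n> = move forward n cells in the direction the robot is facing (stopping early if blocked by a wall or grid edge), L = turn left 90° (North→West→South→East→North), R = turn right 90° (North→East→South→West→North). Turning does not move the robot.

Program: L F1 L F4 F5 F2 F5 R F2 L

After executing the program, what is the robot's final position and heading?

Answer: Final position: (row=4, col=0), facing East

Derivation:
Start: (row=1, col=0), facing West
  L: turn left, now facing South
  F1: move forward 1, now at (row=2, col=0)
  L: turn left, now facing East
  F4: move forward 0/4 (blocked), now at (row=2, col=0)
  F5: move forward 0/5 (blocked), now at (row=2, col=0)
  F2: move forward 0/2 (blocked), now at (row=2, col=0)
  F5: move forward 0/5 (blocked), now at (row=2, col=0)
  R: turn right, now facing South
  F2: move forward 2, now at (row=4, col=0)
  L: turn left, now facing East
Final: (row=4, col=0), facing East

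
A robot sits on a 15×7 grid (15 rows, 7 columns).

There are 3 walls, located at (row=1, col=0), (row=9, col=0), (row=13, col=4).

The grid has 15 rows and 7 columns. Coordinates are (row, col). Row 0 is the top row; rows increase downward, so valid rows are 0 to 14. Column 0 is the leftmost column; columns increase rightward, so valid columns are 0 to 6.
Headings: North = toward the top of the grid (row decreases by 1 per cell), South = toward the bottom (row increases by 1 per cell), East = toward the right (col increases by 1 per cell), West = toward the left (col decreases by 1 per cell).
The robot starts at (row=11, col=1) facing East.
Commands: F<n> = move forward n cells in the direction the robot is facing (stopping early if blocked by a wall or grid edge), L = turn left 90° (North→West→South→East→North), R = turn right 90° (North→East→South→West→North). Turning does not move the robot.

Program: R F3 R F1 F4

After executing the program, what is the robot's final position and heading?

Start: (row=11, col=1), facing East
  R: turn right, now facing South
  F3: move forward 3, now at (row=14, col=1)
  R: turn right, now facing West
  F1: move forward 1, now at (row=14, col=0)
  F4: move forward 0/4 (blocked), now at (row=14, col=0)
Final: (row=14, col=0), facing West

Answer: Final position: (row=14, col=0), facing West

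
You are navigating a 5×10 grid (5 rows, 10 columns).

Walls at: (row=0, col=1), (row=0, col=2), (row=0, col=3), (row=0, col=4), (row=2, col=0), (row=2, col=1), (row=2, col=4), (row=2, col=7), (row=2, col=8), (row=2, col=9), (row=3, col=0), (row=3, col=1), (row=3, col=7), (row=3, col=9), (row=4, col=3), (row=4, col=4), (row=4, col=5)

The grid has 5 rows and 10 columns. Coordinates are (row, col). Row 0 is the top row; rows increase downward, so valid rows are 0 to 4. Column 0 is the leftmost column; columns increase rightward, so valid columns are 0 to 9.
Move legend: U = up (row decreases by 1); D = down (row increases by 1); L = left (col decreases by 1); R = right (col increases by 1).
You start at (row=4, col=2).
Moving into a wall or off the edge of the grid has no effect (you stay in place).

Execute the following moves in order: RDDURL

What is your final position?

Answer: Final position: (row=3, col=2)

Derivation:
Start: (row=4, col=2)
  R (right): blocked, stay at (row=4, col=2)
  D (down): blocked, stay at (row=4, col=2)
  D (down): blocked, stay at (row=4, col=2)
  U (up): (row=4, col=2) -> (row=3, col=2)
  R (right): (row=3, col=2) -> (row=3, col=3)
  L (left): (row=3, col=3) -> (row=3, col=2)
Final: (row=3, col=2)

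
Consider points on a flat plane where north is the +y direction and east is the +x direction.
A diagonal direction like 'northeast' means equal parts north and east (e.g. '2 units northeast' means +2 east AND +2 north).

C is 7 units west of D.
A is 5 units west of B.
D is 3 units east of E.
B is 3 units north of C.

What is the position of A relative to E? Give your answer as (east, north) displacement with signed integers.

Place E at the origin (east=0, north=0).
  D is 3 units east of E: delta (east=+3, north=+0); D at (east=3, north=0).
  C is 7 units west of D: delta (east=-7, north=+0); C at (east=-4, north=0).
  B is 3 units north of C: delta (east=+0, north=+3); B at (east=-4, north=3).
  A is 5 units west of B: delta (east=-5, north=+0); A at (east=-9, north=3).
Therefore A relative to E: (east=-9, north=3).

Answer: A is at (east=-9, north=3) relative to E.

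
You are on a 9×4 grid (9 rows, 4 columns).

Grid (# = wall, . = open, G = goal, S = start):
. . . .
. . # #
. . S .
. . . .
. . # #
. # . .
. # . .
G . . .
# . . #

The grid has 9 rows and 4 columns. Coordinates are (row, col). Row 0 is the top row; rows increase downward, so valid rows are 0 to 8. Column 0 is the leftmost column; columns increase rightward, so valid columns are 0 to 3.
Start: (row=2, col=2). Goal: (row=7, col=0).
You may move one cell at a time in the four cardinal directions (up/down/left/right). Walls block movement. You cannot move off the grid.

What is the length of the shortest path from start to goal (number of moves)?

BFS from (row=2, col=2) until reaching (row=7, col=0):
  Distance 0: (row=2, col=2)
  Distance 1: (row=2, col=1), (row=2, col=3), (row=3, col=2)
  Distance 2: (row=1, col=1), (row=2, col=0), (row=3, col=1), (row=3, col=3)
  Distance 3: (row=0, col=1), (row=1, col=0), (row=3, col=0), (row=4, col=1)
  Distance 4: (row=0, col=0), (row=0, col=2), (row=4, col=0)
  Distance 5: (row=0, col=3), (row=5, col=0)
  Distance 6: (row=6, col=0)
  Distance 7: (row=7, col=0)  <- goal reached here
One shortest path (7 moves): (row=2, col=2) -> (row=2, col=1) -> (row=2, col=0) -> (row=3, col=0) -> (row=4, col=0) -> (row=5, col=0) -> (row=6, col=0) -> (row=7, col=0)

Answer: Shortest path length: 7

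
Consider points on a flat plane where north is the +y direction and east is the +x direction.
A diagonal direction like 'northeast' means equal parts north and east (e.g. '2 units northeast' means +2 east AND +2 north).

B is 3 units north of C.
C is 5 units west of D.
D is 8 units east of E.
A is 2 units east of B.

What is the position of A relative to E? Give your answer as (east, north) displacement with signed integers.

Answer: A is at (east=5, north=3) relative to E.

Derivation:
Place E at the origin (east=0, north=0).
  D is 8 units east of E: delta (east=+8, north=+0); D at (east=8, north=0).
  C is 5 units west of D: delta (east=-5, north=+0); C at (east=3, north=0).
  B is 3 units north of C: delta (east=+0, north=+3); B at (east=3, north=3).
  A is 2 units east of B: delta (east=+2, north=+0); A at (east=5, north=3).
Therefore A relative to E: (east=5, north=3).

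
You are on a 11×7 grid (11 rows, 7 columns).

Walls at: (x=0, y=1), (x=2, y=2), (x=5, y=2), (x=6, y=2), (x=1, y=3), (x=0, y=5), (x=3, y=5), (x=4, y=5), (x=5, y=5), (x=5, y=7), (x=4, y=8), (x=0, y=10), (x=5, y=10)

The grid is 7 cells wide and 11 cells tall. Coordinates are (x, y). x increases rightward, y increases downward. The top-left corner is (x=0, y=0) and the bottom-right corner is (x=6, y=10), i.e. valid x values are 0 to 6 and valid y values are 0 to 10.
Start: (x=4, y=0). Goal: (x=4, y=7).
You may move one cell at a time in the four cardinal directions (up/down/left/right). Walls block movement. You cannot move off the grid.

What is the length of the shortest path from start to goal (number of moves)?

BFS from (x=4, y=0) until reaching (x=4, y=7):
  Distance 0: (x=4, y=0)
  Distance 1: (x=3, y=0), (x=5, y=0), (x=4, y=1)
  Distance 2: (x=2, y=0), (x=6, y=0), (x=3, y=1), (x=5, y=1), (x=4, y=2)
  Distance 3: (x=1, y=0), (x=2, y=1), (x=6, y=1), (x=3, y=2), (x=4, y=3)
  Distance 4: (x=0, y=0), (x=1, y=1), (x=3, y=3), (x=5, y=3), (x=4, y=4)
  Distance 5: (x=1, y=2), (x=2, y=3), (x=6, y=3), (x=3, y=4), (x=5, y=4)
  Distance 6: (x=0, y=2), (x=2, y=4), (x=6, y=4)
  Distance 7: (x=0, y=3), (x=1, y=4), (x=2, y=5), (x=6, y=5)
  Distance 8: (x=0, y=4), (x=1, y=5), (x=2, y=6), (x=6, y=6)
  Distance 9: (x=1, y=6), (x=3, y=6), (x=5, y=6), (x=2, y=7), (x=6, y=7)
  Distance 10: (x=0, y=6), (x=4, y=6), (x=1, y=7), (x=3, y=7), (x=2, y=8), (x=6, y=8)
  Distance 11: (x=0, y=7), (x=4, y=7), (x=1, y=8), (x=3, y=8), (x=5, y=8), (x=2, y=9), (x=6, y=9)  <- goal reached here
One shortest path (11 moves): (x=4, y=0) -> (x=4, y=1) -> (x=4, y=2) -> (x=4, y=3) -> (x=5, y=3) -> (x=6, y=3) -> (x=6, y=4) -> (x=6, y=5) -> (x=6, y=6) -> (x=5, y=6) -> (x=4, y=6) -> (x=4, y=7)

Answer: Shortest path length: 11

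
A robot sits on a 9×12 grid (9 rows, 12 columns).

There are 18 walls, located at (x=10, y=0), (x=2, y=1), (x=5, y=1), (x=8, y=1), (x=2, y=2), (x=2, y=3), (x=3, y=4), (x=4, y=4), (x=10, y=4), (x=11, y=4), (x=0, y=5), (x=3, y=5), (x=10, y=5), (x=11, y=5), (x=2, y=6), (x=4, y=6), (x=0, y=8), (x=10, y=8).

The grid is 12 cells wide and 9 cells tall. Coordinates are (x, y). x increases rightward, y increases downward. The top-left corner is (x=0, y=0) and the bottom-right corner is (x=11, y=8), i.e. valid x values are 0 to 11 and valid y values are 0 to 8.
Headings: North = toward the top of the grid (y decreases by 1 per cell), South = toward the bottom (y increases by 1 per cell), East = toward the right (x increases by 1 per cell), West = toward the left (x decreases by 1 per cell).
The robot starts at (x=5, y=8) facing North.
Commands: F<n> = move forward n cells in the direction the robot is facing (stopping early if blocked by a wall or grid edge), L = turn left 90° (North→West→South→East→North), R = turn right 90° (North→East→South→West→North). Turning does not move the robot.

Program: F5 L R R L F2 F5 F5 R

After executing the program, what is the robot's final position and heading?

Answer: Final position: (x=5, y=2), facing East

Derivation:
Start: (x=5, y=8), facing North
  F5: move forward 5, now at (x=5, y=3)
  L: turn left, now facing West
  R: turn right, now facing North
  R: turn right, now facing East
  L: turn left, now facing North
  F2: move forward 1/2 (blocked), now at (x=5, y=2)
  F5: move forward 0/5 (blocked), now at (x=5, y=2)
  F5: move forward 0/5 (blocked), now at (x=5, y=2)
  R: turn right, now facing East
Final: (x=5, y=2), facing East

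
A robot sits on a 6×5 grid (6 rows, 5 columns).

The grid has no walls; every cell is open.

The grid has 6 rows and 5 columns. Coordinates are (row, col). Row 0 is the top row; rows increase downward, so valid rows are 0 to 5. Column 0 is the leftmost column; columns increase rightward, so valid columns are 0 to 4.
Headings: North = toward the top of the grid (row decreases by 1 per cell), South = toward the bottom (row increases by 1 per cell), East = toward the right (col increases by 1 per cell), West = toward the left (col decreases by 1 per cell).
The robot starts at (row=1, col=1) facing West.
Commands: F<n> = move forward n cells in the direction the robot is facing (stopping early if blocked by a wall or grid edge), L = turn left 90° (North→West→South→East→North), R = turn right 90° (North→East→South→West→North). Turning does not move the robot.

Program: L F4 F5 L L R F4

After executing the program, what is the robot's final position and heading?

Start: (row=1, col=1), facing West
  L: turn left, now facing South
  F4: move forward 4, now at (row=5, col=1)
  F5: move forward 0/5 (blocked), now at (row=5, col=1)
  L: turn left, now facing East
  L: turn left, now facing North
  R: turn right, now facing East
  F4: move forward 3/4 (blocked), now at (row=5, col=4)
Final: (row=5, col=4), facing East

Answer: Final position: (row=5, col=4), facing East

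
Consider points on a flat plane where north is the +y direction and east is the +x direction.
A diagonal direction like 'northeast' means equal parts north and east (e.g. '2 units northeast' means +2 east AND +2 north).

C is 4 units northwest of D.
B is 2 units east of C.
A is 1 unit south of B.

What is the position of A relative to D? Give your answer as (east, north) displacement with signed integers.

Answer: A is at (east=-2, north=3) relative to D.

Derivation:
Place D at the origin (east=0, north=0).
  C is 4 units northwest of D: delta (east=-4, north=+4); C at (east=-4, north=4).
  B is 2 units east of C: delta (east=+2, north=+0); B at (east=-2, north=4).
  A is 1 unit south of B: delta (east=+0, north=-1); A at (east=-2, north=3).
Therefore A relative to D: (east=-2, north=3).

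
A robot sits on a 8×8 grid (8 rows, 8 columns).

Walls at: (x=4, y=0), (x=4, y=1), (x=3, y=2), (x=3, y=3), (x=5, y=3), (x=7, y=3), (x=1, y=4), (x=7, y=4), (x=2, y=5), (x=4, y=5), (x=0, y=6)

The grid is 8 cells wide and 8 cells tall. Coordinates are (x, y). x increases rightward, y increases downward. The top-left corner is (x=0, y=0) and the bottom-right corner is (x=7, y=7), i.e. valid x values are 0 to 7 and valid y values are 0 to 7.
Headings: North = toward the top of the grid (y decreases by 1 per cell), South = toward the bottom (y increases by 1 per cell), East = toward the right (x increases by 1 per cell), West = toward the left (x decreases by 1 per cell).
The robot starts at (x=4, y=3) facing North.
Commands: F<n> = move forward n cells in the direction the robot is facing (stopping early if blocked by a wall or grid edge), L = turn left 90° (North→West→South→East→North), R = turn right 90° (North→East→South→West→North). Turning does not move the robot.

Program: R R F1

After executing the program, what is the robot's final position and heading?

Answer: Final position: (x=4, y=4), facing South

Derivation:
Start: (x=4, y=3), facing North
  R: turn right, now facing East
  R: turn right, now facing South
  F1: move forward 1, now at (x=4, y=4)
Final: (x=4, y=4), facing South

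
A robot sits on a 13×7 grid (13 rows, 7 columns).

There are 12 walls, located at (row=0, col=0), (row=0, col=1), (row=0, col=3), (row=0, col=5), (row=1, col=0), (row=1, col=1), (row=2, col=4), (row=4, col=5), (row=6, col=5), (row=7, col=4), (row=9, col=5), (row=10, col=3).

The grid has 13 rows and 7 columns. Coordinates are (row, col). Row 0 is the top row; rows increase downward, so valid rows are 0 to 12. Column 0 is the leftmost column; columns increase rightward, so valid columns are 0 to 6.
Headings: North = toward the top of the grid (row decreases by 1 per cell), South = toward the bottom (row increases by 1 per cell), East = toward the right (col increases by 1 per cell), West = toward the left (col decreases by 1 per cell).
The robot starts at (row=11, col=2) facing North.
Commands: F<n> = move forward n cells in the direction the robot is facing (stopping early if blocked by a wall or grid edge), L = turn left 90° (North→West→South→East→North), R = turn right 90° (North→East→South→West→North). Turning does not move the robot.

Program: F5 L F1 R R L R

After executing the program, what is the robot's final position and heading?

Answer: Final position: (row=6, col=1), facing East

Derivation:
Start: (row=11, col=2), facing North
  F5: move forward 5, now at (row=6, col=2)
  L: turn left, now facing West
  F1: move forward 1, now at (row=6, col=1)
  R: turn right, now facing North
  R: turn right, now facing East
  L: turn left, now facing North
  R: turn right, now facing East
Final: (row=6, col=1), facing East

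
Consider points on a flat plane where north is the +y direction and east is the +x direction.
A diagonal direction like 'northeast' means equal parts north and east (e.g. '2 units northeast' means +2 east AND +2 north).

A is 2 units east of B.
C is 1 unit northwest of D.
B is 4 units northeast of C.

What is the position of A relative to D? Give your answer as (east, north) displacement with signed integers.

Answer: A is at (east=5, north=5) relative to D.

Derivation:
Place D at the origin (east=0, north=0).
  C is 1 unit northwest of D: delta (east=-1, north=+1); C at (east=-1, north=1).
  B is 4 units northeast of C: delta (east=+4, north=+4); B at (east=3, north=5).
  A is 2 units east of B: delta (east=+2, north=+0); A at (east=5, north=5).
Therefore A relative to D: (east=5, north=5).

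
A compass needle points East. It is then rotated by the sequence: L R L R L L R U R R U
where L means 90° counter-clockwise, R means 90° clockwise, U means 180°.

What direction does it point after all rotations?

Start: East
  L (left (90° counter-clockwise)) -> North
  R (right (90° clockwise)) -> East
  L (left (90° counter-clockwise)) -> North
  R (right (90° clockwise)) -> East
  L (left (90° counter-clockwise)) -> North
  L (left (90° counter-clockwise)) -> West
  R (right (90° clockwise)) -> North
  U (U-turn (180°)) -> South
  R (right (90° clockwise)) -> West
  R (right (90° clockwise)) -> North
  U (U-turn (180°)) -> South
Final: South

Answer: Final heading: South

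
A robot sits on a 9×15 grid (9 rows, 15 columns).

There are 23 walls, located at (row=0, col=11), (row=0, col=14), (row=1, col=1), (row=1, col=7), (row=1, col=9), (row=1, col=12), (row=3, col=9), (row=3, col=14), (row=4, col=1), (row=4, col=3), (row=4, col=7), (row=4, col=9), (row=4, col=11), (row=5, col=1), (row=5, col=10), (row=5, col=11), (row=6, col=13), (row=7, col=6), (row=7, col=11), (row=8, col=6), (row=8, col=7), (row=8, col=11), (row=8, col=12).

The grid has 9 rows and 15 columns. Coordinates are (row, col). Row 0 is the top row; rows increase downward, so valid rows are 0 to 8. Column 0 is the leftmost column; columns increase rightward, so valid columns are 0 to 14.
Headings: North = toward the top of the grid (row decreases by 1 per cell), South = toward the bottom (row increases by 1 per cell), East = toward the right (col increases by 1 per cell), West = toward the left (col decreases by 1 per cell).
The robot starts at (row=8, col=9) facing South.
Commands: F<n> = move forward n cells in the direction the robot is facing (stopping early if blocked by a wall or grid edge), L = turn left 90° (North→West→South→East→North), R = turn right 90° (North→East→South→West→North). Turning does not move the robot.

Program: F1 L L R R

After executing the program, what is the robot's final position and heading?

Start: (row=8, col=9), facing South
  F1: move forward 0/1 (blocked), now at (row=8, col=9)
  L: turn left, now facing East
  L: turn left, now facing North
  R: turn right, now facing East
  R: turn right, now facing South
Final: (row=8, col=9), facing South

Answer: Final position: (row=8, col=9), facing South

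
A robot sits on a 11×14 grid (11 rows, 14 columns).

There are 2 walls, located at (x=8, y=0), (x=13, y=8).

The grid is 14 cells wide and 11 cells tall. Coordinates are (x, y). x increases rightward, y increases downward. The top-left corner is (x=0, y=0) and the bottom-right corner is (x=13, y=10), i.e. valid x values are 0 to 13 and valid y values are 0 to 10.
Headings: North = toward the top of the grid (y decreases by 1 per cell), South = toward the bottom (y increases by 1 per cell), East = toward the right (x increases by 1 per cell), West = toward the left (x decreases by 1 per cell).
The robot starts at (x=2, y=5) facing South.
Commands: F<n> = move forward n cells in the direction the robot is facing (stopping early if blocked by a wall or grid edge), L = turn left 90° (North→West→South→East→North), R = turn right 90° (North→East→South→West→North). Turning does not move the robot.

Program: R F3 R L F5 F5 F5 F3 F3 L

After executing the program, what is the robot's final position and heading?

Answer: Final position: (x=0, y=5), facing South

Derivation:
Start: (x=2, y=5), facing South
  R: turn right, now facing West
  F3: move forward 2/3 (blocked), now at (x=0, y=5)
  R: turn right, now facing North
  L: turn left, now facing West
  [×3]F5: move forward 0/5 (blocked), now at (x=0, y=5)
  F3: move forward 0/3 (blocked), now at (x=0, y=5)
  F3: move forward 0/3 (blocked), now at (x=0, y=5)
  L: turn left, now facing South
Final: (x=0, y=5), facing South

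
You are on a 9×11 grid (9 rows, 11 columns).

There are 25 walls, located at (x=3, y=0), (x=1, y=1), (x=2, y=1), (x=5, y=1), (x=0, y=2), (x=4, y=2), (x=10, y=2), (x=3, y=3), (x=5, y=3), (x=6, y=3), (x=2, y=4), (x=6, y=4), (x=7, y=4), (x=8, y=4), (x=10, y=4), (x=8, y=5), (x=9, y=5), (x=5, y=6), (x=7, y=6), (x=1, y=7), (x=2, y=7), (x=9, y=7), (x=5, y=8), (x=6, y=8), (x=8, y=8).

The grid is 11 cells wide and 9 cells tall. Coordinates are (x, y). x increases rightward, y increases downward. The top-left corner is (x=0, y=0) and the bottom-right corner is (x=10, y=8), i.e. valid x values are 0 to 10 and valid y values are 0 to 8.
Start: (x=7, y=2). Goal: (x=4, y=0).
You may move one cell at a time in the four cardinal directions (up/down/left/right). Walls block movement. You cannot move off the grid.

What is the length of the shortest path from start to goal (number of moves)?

Answer: Shortest path length: 5

Derivation:
BFS from (x=7, y=2) until reaching (x=4, y=0):
  Distance 0: (x=7, y=2)
  Distance 1: (x=7, y=1), (x=6, y=2), (x=8, y=2), (x=7, y=3)
  Distance 2: (x=7, y=0), (x=6, y=1), (x=8, y=1), (x=5, y=2), (x=9, y=2), (x=8, y=3)
  Distance 3: (x=6, y=0), (x=8, y=0), (x=9, y=1), (x=9, y=3)
  Distance 4: (x=5, y=0), (x=9, y=0), (x=10, y=1), (x=10, y=3), (x=9, y=4)
  Distance 5: (x=4, y=0), (x=10, y=0)  <- goal reached here
One shortest path (5 moves): (x=7, y=2) -> (x=6, y=2) -> (x=6, y=1) -> (x=6, y=0) -> (x=5, y=0) -> (x=4, y=0)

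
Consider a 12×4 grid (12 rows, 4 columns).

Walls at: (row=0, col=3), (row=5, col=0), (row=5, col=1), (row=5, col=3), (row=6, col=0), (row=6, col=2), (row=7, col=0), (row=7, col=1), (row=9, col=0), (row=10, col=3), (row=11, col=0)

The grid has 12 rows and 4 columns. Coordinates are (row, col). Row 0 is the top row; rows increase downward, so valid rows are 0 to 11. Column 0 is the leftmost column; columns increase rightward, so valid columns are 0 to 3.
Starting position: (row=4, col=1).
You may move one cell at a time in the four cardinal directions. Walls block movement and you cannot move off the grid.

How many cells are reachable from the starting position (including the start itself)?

Answer: Reachable cells: 20

Derivation:
BFS flood-fill from (row=4, col=1):
  Distance 0: (row=4, col=1)
  Distance 1: (row=3, col=1), (row=4, col=0), (row=4, col=2)
  Distance 2: (row=2, col=1), (row=3, col=0), (row=3, col=2), (row=4, col=3), (row=5, col=2)
  Distance 3: (row=1, col=1), (row=2, col=0), (row=2, col=2), (row=3, col=3)
  Distance 4: (row=0, col=1), (row=1, col=0), (row=1, col=2), (row=2, col=3)
  Distance 5: (row=0, col=0), (row=0, col=2), (row=1, col=3)
Total reachable: 20 (grid has 37 open cells total)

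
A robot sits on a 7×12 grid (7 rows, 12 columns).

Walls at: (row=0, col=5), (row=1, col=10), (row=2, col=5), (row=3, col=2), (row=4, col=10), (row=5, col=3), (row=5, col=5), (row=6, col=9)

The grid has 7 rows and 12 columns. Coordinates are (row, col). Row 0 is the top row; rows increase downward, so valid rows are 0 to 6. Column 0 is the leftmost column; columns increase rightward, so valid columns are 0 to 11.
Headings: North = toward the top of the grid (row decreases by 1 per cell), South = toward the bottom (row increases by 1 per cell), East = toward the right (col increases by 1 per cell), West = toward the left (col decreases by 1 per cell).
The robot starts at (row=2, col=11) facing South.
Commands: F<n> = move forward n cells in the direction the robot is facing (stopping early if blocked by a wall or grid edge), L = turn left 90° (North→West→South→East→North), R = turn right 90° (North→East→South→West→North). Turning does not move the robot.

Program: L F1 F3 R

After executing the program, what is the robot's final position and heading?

Answer: Final position: (row=2, col=11), facing South

Derivation:
Start: (row=2, col=11), facing South
  L: turn left, now facing East
  F1: move forward 0/1 (blocked), now at (row=2, col=11)
  F3: move forward 0/3 (blocked), now at (row=2, col=11)
  R: turn right, now facing South
Final: (row=2, col=11), facing South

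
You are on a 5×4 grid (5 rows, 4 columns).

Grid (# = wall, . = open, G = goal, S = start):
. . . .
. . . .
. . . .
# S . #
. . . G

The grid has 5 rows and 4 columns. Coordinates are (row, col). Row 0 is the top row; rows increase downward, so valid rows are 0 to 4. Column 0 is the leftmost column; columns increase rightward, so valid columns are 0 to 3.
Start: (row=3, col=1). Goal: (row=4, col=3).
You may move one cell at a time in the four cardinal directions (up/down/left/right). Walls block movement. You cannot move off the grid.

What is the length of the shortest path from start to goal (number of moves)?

Answer: Shortest path length: 3

Derivation:
BFS from (row=3, col=1) until reaching (row=4, col=3):
  Distance 0: (row=3, col=1)
  Distance 1: (row=2, col=1), (row=3, col=2), (row=4, col=1)
  Distance 2: (row=1, col=1), (row=2, col=0), (row=2, col=2), (row=4, col=0), (row=4, col=2)
  Distance 3: (row=0, col=1), (row=1, col=0), (row=1, col=2), (row=2, col=3), (row=4, col=3)  <- goal reached here
One shortest path (3 moves): (row=3, col=1) -> (row=3, col=2) -> (row=4, col=2) -> (row=4, col=3)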